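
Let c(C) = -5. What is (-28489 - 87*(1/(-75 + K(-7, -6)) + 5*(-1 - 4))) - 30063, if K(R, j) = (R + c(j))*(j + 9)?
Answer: -2085920/37 ≈ -56376.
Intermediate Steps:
K(R, j) = (-5 + R)*(9 + j) (K(R, j) = (R - 5)*(j + 9) = (-5 + R)*(9 + j))
(-28489 - 87*(1/(-75 + K(-7, -6)) + 5*(-1 - 4))) - 30063 = (-28489 - 87*(1/(-75 + (-45 - 5*(-6) + 9*(-7) - 7*(-6))) + 5*(-1 - 4))) - 30063 = (-28489 - 87*(1/(-75 + (-45 + 30 - 63 + 42)) + 5*(-5))) - 30063 = (-28489 - 87*(1/(-75 - 36) - 25)) - 30063 = (-28489 - 87*(1/(-111) - 25)) - 30063 = (-28489 - 87*(-1/111 - 25)) - 30063 = (-28489 - 87*(-2776/111)) - 30063 = (-28489 + 80504/37) - 30063 = -973589/37 - 30063 = -2085920/37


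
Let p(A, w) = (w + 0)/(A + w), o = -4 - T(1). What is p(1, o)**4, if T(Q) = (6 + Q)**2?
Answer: 7890481/7311616 ≈ 1.0792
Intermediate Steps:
o = -53 (o = -4 - (6 + 1)**2 = -4 - 1*7**2 = -4 - 1*49 = -4 - 49 = -53)
p(A, w) = w/(A + w)
p(1, o)**4 = (-53/(1 - 53))**4 = (-53/(-52))**4 = (-53*(-1/52))**4 = (53/52)**4 = 7890481/7311616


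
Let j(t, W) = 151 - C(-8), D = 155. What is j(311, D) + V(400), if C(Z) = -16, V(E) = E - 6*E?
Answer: -1833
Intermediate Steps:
V(E) = -5*E
j(t, W) = 167 (j(t, W) = 151 - 1*(-16) = 151 + 16 = 167)
j(311, D) + V(400) = 167 - 5*400 = 167 - 2000 = -1833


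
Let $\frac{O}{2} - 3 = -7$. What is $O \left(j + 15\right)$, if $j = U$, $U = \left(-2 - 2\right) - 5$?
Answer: $-48$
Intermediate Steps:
$O = -8$ ($O = 6 + 2 \left(-7\right) = 6 - 14 = -8$)
$U = -9$ ($U = -4 - 5 = -9$)
$j = -9$
$O \left(j + 15\right) = - 8 \left(-9 + 15\right) = \left(-8\right) 6 = -48$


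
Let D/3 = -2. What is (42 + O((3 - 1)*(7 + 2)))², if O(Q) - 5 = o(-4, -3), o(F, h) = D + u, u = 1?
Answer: 1764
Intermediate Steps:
D = -6 (D = 3*(-2) = -6)
o(F, h) = -5 (o(F, h) = -6 + 1 = -5)
O(Q) = 0 (O(Q) = 5 - 5 = 0)
(42 + O((3 - 1)*(7 + 2)))² = (42 + 0)² = 42² = 1764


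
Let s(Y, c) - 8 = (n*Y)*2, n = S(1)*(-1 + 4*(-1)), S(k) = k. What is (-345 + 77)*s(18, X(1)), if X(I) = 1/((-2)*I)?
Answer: 46096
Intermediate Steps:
X(I) = -1/(2*I)
n = -5 (n = 1*(-1 + 4*(-1)) = 1*(-1 - 4) = 1*(-5) = -5)
s(Y, c) = 8 - 10*Y (s(Y, c) = 8 - 5*Y*2 = 8 - 10*Y)
(-345 + 77)*s(18, X(1)) = (-345 + 77)*(8 - 10*18) = -268*(8 - 180) = -268*(-172) = 46096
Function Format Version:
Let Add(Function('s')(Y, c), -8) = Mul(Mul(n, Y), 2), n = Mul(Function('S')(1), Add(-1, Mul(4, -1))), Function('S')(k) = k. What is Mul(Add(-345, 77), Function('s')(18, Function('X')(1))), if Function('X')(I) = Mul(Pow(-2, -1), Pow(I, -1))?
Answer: 46096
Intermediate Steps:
Function('X')(I) = Mul(Rational(-1, 2), Pow(I, -1))
n = -5 (n = Mul(1, Add(-1, Mul(4, -1))) = Mul(1, Add(-1, -4)) = Mul(1, -5) = -5)
Function('s')(Y, c) = Add(8, Mul(-10, Y)) (Function('s')(Y, c) = Add(8, Mul(Mul(-5, Y), 2)) = Add(8, Mul(-10, Y)))
Mul(Add(-345, 77), Function('s')(18, Function('X')(1))) = Mul(Add(-345, 77), Add(8, Mul(-10, 18))) = Mul(-268, Add(8, -180)) = Mul(-268, -172) = 46096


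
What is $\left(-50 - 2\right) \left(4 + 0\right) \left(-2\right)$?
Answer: $416$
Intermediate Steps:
$\left(-50 - 2\right) \left(4 + 0\right) \left(-2\right) = - 52 \cdot 4 \left(-2\right) = \left(-52\right) \left(-8\right) = 416$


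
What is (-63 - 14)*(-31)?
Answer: 2387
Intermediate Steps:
(-63 - 14)*(-31) = -77*(-31) = 2387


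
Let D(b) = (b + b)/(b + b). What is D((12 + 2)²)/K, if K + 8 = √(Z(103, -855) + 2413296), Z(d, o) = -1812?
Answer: 2/602855 + √602871/1205710 ≈ 0.00064729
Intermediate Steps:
D(b) = 1 (D(b) = (2*b)/((2*b)) = (2*b)*(1/(2*b)) = 1)
K = -8 + 2*√602871 (K = -8 + √(-1812 + 2413296) = -8 + √2411484 = -8 + 2*√602871 ≈ 1544.9)
D((12 + 2)²)/K = 1/(-8 + 2*√602871)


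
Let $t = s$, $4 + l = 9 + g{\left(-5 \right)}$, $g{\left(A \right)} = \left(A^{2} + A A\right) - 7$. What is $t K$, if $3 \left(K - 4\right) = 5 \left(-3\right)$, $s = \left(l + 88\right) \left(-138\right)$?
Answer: $18768$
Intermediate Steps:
$g{\left(A \right)} = -7 + 2 A^{2}$ ($g{\left(A \right)} = \left(A^{2} + A^{2}\right) - 7 = 2 A^{2} - 7 = -7 + 2 A^{2}$)
$l = 48$ ($l = -4 + \left(9 - \left(7 - 2 \left(-5\right)^{2}\right)\right) = -4 + \left(9 + \left(-7 + 2 \cdot 25\right)\right) = -4 + \left(9 + \left(-7 + 50\right)\right) = -4 + \left(9 + 43\right) = -4 + 52 = 48$)
$s = -18768$ ($s = \left(48 + 88\right) \left(-138\right) = 136 \left(-138\right) = -18768$)
$t = -18768$
$K = -1$ ($K = 4 + \frac{5 \left(-3\right)}{3} = 4 + \frac{1}{3} \left(-15\right) = 4 - 5 = -1$)
$t K = \left(-18768\right) \left(-1\right) = 18768$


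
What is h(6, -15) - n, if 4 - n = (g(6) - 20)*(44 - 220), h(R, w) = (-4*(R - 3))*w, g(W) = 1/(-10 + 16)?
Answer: 11000/3 ≈ 3666.7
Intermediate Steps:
g(W) = ⅙ (g(W) = 1/6 = ⅙)
h(R, w) = w*(12 - 4*R) (h(R, w) = (-4*(-3 + R))*w = (12 - 4*R)*w = w*(12 - 4*R))
n = -10460/3 (n = 4 - (⅙ - 20)*(44 - 220) = 4 - (-119)*(-176)/6 = 4 - 1*10472/3 = 4 - 10472/3 = -10460/3 ≈ -3486.7)
h(6, -15) - n = 4*(-15)*(3 - 1*6) - 1*(-10460/3) = 4*(-15)*(3 - 6) + 10460/3 = 4*(-15)*(-3) + 10460/3 = 180 + 10460/3 = 11000/3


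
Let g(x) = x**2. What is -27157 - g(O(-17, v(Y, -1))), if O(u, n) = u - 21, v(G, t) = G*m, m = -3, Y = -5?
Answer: -28601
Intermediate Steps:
v(G, t) = -3*G (v(G, t) = G*(-3) = -3*G)
O(u, n) = -21 + u
-27157 - g(O(-17, v(Y, -1))) = -27157 - (-21 - 17)**2 = -27157 - 1*(-38)**2 = -27157 - 1*1444 = -27157 - 1444 = -28601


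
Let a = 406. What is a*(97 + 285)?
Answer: 155092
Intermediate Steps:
a*(97 + 285) = 406*(97 + 285) = 406*382 = 155092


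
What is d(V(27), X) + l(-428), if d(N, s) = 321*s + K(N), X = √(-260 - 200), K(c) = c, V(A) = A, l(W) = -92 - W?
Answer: 363 + 642*I*√115 ≈ 363.0 + 6884.7*I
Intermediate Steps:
X = 2*I*√115 (X = √(-460) = 2*I*√115 ≈ 21.448*I)
d(N, s) = N + 321*s (d(N, s) = 321*s + N = N + 321*s)
d(V(27), X) + l(-428) = (27 + 321*(2*I*√115)) + (-92 - 1*(-428)) = (27 + 642*I*√115) + (-92 + 428) = (27 + 642*I*√115) + 336 = 363 + 642*I*√115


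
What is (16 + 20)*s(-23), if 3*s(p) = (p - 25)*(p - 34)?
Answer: 32832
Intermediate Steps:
s(p) = (-34 + p)*(-25 + p)/3 (s(p) = ((p - 25)*(p - 34))/3 = ((-25 + p)*(-34 + p))/3 = ((-34 + p)*(-25 + p))/3 = (-34 + p)*(-25 + p)/3)
(16 + 20)*s(-23) = (16 + 20)*(850/3 - 59/3*(-23) + (⅓)*(-23)²) = 36*(850/3 + 1357/3 + (⅓)*529) = 36*(850/3 + 1357/3 + 529/3) = 36*912 = 32832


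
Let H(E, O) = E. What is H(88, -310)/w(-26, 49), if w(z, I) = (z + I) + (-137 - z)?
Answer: -1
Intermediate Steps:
w(z, I) = -137 + I (w(z, I) = (I + z) + (-137 - z) = -137 + I)
H(88, -310)/w(-26, 49) = 88/(-137 + 49) = 88/(-88) = 88*(-1/88) = -1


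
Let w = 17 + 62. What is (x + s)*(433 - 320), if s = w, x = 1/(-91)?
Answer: 812244/91 ≈ 8925.8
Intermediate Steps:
w = 79
x = -1/91 ≈ -0.010989
s = 79
(x + s)*(433 - 320) = (-1/91 + 79)*(433 - 320) = (7188/91)*113 = 812244/91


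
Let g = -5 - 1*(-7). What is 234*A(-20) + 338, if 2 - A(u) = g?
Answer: 338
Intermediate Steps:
g = 2 (g = -5 + 7 = 2)
A(u) = 0 (A(u) = 2 - 1*2 = 2 - 2 = 0)
234*A(-20) + 338 = 234*0 + 338 = 0 + 338 = 338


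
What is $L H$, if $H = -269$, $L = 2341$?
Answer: $-629729$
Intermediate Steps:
$L H = 2341 \left(-269\right) = -629729$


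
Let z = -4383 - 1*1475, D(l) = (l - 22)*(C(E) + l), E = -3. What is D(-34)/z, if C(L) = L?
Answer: -1036/2929 ≈ -0.35370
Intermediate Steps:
D(l) = (-22 + l)*(-3 + l) (D(l) = (l - 22)*(-3 + l) = (-22 + l)*(-3 + l))
z = -5858 (z = -4383 - 1475 = -5858)
D(-34)/z = (66 + (-34)² - 25*(-34))/(-5858) = (66 + 1156 + 850)*(-1/5858) = 2072*(-1/5858) = -1036/2929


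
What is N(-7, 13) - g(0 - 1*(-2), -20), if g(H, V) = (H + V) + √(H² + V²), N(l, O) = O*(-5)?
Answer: -47 - 2*√101 ≈ -67.100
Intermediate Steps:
N(l, O) = -5*O
g(H, V) = H + V + √(H² + V²)
N(-7, 13) - g(0 - 1*(-2), -20) = -5*13 - ((0 - 1*(-2)) - 20 + √((0 - 1*(-2))² + (-20)²)) = -65 - ((0 + 2) - 20 + √((0 + 2)² + 400)) = -65 - (2 - 20 + √(2² + 400)) = -65 - (2 - 20 + √(4 + 400)) = -65 - (2 - 20 + √404) = -65 - (2 - 20 + 2*√101) = -65 - (-18 + 2*√101) = -65 + (18 - 2*√101) = -47 - 2*√101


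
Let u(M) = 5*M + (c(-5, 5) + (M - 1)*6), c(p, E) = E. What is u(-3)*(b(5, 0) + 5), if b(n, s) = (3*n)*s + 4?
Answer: -306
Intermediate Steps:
b(n, s) = 4 + 3*n*s (b(n, s) = 3*n*s + 4 = 4 + 3*n*s)
u(M) = -1 + 11*M (u(M) = 5*M + (5 + (M - 1)*6) = 5*M + (5 + (-1 + M)*6) = 5*M + (5 + (-6 + 6*M)) = 5*M + (-1 + 6*M) = -1 + 11*M)
u(-3)*(b(5, 0) + 5) = (-1 + 11*(-3))*((4 + 3*5*0) + 5) = (-1 - 33)*((4 + 0) + 5) = -34*(4 + 5) = -34*9 = -306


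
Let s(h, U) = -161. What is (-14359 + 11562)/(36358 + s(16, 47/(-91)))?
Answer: -2797/36197 ≈ -0.077272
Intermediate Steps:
(-14359 + 11562)/(36358 + s(16, 47/(-91))) = (-14359 + 11562)/(36358 - 161) = -2797/36197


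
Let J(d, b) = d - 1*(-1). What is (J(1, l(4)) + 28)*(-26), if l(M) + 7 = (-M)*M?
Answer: -780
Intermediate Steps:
l(M) = -7 - M**2 (l(M) = -7 + (-M)*M = -7 - M**2)
J(d, b) = 1 + d (J(d, b) = d + 1 = 1 + d)
(J(1, l(4)) + 28)*(-26) = ((1 + 1) + 28)*(-26) = (2 + 28)*(-26) = 30*(-26) = -780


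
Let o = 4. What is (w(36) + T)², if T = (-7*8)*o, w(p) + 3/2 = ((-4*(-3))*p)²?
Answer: 138977603209/4 ≈ 3.4744e+10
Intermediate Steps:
w(p) = -3/2 + 144*p² (w(p) = -3/2 + ((-4*(-3))*p)² = -3/2 + (12*p)² = -3/2 + 144*p²)
T = -224 (T = -7*8*4 = -56*4 = -224)
(w(36) + T)² = ((-3/2 + 144*36²) - 224)² = ((-3/2 + 144*1296) - 224)² = ((-3/2 + 186624) - 224)² = (373245/2 - 224)² = (372797/2)² = 138977603209/4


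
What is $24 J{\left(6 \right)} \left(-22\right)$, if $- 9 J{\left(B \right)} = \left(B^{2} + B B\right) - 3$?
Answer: $4048$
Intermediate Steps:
$J{\left(B \right)} = \frac{1}{3} - \frac{2 B^{2}}{9}$ ($J{\left(B \right)} = - \frac{\left(B^{2} + B B\right) - 3}{9} = - \frac{\left(B^{2} + B^{2}\right) - 3}{9} = - \frac{2 B^{2} - 3}{9} = - \frac{-3 + 2 B^{2}}{9} = \frac{1}{3} - \frac{2 B^{2}}{9}$)
$24 J{\left(6 \right)} \left(-22\right) = 24 \left(\frac{1}{3} - \frac{2 \cdot 6^{2}}{9}\right) \left(-22\right) = 24 \left(\frac{1}{3} - 8\right) \left(-22\right) = 24 \left(- \frac{23}{3}\right) \left(-22\right) = \left(-184\right) \left(-22\right) = 4048$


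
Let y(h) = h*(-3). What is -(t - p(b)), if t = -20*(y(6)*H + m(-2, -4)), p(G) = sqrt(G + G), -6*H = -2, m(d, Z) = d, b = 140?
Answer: -160 + 2*sqrt(70) ≈ -143.27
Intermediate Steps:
H = 1/3 (H = -1/6*(-2) = 1/3 ≈ 0.33333)
y(h) = -3*h
p(G) = sqrt(2)*sqrt(G) (p(G) = sqrt(2*G) = sqrt(2)*sqrt(G))
t = 160 (t = -20*(-3*6*(1/3) - 2) = -20*(-18*1/3 - 2) = -20*(-6 - 2) = -20*(-8) = 160)
-(t - p(b)) = -(160 - sqrt(2)*sqrt(140)) = -(160 - sqrt(2)*2*sqrt(35)) = -(160 - 2*sqrt(70)) = -160 + 2*sqrt(70)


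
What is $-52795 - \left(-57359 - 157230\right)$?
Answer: $161794$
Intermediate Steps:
$-52795 - \left(-57359 - 157230\right) = -52795 - -214589 = -52795 + 214589 = 161794$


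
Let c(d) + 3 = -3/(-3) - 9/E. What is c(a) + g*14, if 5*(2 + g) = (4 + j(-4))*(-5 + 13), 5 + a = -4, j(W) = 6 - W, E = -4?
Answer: 5717/20 ≈ 285.85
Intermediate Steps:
a = -9 (a = -5 - 4 = -9)
c(d) = ¼ (c(d) = -3 + (-3/(-3) - 9/(-4)) = -3 + (-3*(-⅓) - 9*(-¼)) = -3 + (1 + 9/4) = -3 + 13/4 = ¼)
g = 102/5 (g = -2 + ((4 + (6 - 1*(-4)))*(-5 + 13))/5 = -2 + ((4 + (6 + 4))*8)/5 = -2 + ((4 + 10)*8)/5 = -2 + (14*8)/5 = -2 + (⅕)*112 = -2 + 112/5 = 102/5 ≈ 20.400)
c(a) + g*14 = ¼ + (102/5)*14 = ¼ + 1428/5 = 5717/20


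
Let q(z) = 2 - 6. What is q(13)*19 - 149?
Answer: -225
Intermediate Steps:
q(z) = -4
q(13)*19 - 149 = -4*19 - 149 = -76 - 149 = -225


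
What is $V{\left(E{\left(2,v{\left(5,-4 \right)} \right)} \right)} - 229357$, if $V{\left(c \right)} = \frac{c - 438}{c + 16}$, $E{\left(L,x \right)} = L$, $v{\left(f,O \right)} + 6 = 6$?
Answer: $- \frac{2064431}{9} \approx -2.2938 \cdot 10^{5}$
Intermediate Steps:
$v{\left(f,O \right)} = 0$ ($v{\left(f,O \right)} = -6 + 6 = 0$)
$V{\left(c \right)} = \frac{-438 + c}{16 + c}$
$V{\left(E{\left(2,v{\left(5,-4 \right)} \right)} \right)} - 229357 = \frac{-438 + 2}{16 + 2} - 229357 = \frac{1}{18} \left(-436\right) - 229357 = - \frac{218}{9} - 229357 = - \frac{2064431}{9}$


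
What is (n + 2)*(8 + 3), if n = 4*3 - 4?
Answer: 110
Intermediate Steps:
n = 8 (n = 12 - 4 = 8)
(n + 2)*(8 + 3) = (8 + 2)*(8 + 3) = 10*11 = 110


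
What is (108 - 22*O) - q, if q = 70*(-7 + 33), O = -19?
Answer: -1294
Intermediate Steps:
q = 1820 (q = 70*26 = 1820)
(108 - 22*O) - q = (108 - 22*(-19)) - 1*1820 = (108 + 418) - 1820 = 526 - 1820 = -1294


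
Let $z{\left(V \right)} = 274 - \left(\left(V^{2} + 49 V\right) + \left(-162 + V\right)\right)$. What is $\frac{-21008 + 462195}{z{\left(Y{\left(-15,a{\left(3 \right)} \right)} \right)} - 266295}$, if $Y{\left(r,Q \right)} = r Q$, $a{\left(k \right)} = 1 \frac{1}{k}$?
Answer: $- \frac{441187}{265634} \approx -1.6609$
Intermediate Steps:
$a{\left(k \right)} = \frac{1}{k}$
$Y{\left(r,Q \right)} = Q r$
$z{\left(V \right)} = 436 - V^{2} - 50 V$ ($z{\left(V \right)} = 274 - \left(-162 + V^{2} + 50 V\right) = 436 - V^{2} - 50 V$)
$\frac{-21008 + 462195}{z{\left(Y{\left(-15,a{\left(3 \right)} \right)} \right)} - 266295} = \frac{-21008 + 462195}{\left(436 - \left(\frac{1}{3} \left(-15\right)\right)^{2} - 50 \cdot \frac{1}{3} \left(-15\right)\right) - 266295} = \frac{441187}{\left(436 - \left(\frac{1}{3} \left(-15\right)\right)^{2} - 50 \cdot \frac{1}{3} \left(-15\right)\right) - 266295} = \frac{441187}{\left(436 - \left(-5\right)^{2} - -250\right) - 266295} = \frac{441187}{\left(436 - 25 + 250\right) - 266295} = \frac{441187}{661 - 266295} = \frac{441187}{-265634} = 441187 \left(- \frac{1}{265634}\right) = - \frac{441187}{265634}$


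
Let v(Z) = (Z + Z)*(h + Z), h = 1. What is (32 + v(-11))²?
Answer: 63504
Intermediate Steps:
v(Z) = 2*Z*(1 + Z) (v(Z) = (Z + Z)*(1 + Z) = (2*Z)*(1 + Z) = 2*Z*(1 + Z))
(32 + v(-11))² = (32 + 2*(-11)*(1 - 11))² = (32 + 2*(-11)*(-10))² = (32 + 220)² = 252² = 63504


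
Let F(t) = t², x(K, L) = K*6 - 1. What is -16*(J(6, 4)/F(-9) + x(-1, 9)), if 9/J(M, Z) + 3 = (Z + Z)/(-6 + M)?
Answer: 112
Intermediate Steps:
J(M, Z) = 9/(-3 + 2*Z/(-6 + M)) (J(M, Z) = 9/(-3 + (Z + Z)/(-6 + M)) = 9/(-3 + (2*Z)/(-6 + M)) = 9/(-3 + 2*Z/(-6 + M)))
x(K, L) = -1 + 6*K (x(K, L) = 6*K - 1 = -1 + 6*K)
-16*(J(6, 4)/F(-9) + x(-1, 9)) = -16*((9*(-6 + 6)/(18 - 3*6 + 2*4))/((-9)²) + (-1 + 6*(-1))) = -16*((9*0/(18 - 18 + 8))/81 + (-1 - 6)) = -16*((9*0/8)*(1/81) - 7) = -16*((9*(⅛)*0)*(1/81) - 7) = -16*(0*(1/81) - 7) = -16*(0 - 7) = -16*(-7) = 112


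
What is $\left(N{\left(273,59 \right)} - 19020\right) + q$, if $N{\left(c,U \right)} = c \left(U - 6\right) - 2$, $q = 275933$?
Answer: $271380$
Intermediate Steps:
$N{\left(c,U \right)} = -2 + c \left(-6 + U\right)$ ($N{\left(c,U \right)} = c \left(-6 + U\right) - 2 = -2 + c \left(-6 + U\right)$)
$\left(N{\left(273,59 \right)} - 19020\right) + q = \left(\left(-2 - 1638 + 59 \cdot 273\right) - 19020\right) + 275933 = \left(\left(-2 - 1638 + 16107\right) - 19020\right) + 275933 = \left(14467 - 19020\right) + 275933 = -4553 + 275933 = 271380$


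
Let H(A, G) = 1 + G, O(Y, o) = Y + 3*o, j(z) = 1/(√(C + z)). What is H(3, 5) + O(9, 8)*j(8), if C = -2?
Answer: 6 + 11*√6/2 ≈ 19.472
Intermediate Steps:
j(z) = (-2 + z)^(-½) (j(z) = 1/(√(-2 + z)) = (-2 + z)^(-½))
H(3, 5) + O(9, 8)*j(8) = (1 + 5) + (9 + 3*8)/√(-2 + 8) = 6 + (9 + 24)/√6 = 6 + 33*(√6/6) = 6 + 11*√6/2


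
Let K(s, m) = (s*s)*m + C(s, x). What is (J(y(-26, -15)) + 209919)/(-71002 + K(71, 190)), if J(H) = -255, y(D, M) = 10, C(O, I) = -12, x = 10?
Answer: 8736/36949 ≈ 0.23643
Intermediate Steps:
K(s, m) = -12 + m*s² (K(s, m) = (s*s)*m - 12 = s²*m - 12 = m*s² - 12 = -12 + m*s²)
(J(y(-26, -15)) + 209919)/(-71002 + K(71, 190)) = (-255 + 209919)/(-71002 + (-12 + 190*71²)) = 209664/(-71002 + (-12 + 190*5041)) = 209664/(-71002 + (-12 + 957790)) = 209664/(-71002 + 957778) = 209664/886776 = 209664*(1/886776) = 8736/36949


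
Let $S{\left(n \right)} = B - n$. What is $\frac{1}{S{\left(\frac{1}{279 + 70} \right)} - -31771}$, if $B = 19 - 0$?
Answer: $\frac{349}{11094709} \approx 3.1456 \cdot 10^{-5}$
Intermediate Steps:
$B = 19$ ($B = 19 + 0 = 19$)
$S{\left(n \right)} = 19 - n$
$\frac{1}{S{\left(\frac{1}{279 + 70} \right)} - -31771} = \frac{1}{\left(19 - \frac{1}{279 + 70}\right) - -31771} = \frac{1}{\left(19 - \frac{1}{349}\right) + \left(-16267 + 48038\right)} = \frac{1}{\left(19 - \frac{1}{349}\right) + 31771} = \frac{1}{\frac{6630}{349} + 31771} = \frac{1}{\frac{11094709}{349}} = \frac{349}{11094709}$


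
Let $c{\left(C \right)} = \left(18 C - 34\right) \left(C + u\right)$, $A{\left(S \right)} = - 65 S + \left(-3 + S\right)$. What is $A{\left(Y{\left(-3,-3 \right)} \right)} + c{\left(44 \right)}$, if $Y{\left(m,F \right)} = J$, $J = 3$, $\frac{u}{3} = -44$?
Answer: $-66899$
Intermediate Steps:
$u = -132$ ($u = 3 \left(-44\right) = -132$)
$Y{\left(m,F \right)} = 3$
$A{\left(S \right)} = -3 - 64 S$
$c{\left(C \right)} = \left(-132 + C\right) \left(-34 + 18 C\right)$ ($c{\left(C \right)} = \left(18 C - 34\right) \left(C - 132\right) = \left(-34 + 18 C\right) \left(-132 + C\right) = \left(-132 + C\right) \left(-34 + 18 C\right)$)
$A{\left(Y{\left(-3,-3 \right)} \right)} + c{\left(44 \right)} = \left(-3 - 192\right) + \left(4488 - 106040 + 18 \cdot 44^{2}\right) = \left(-3 - 192\right) + \left(4488 - 106040 + 18 \cdot 1936\right) = -195 + \left(4488 - 106040 + 34848\right) = -195 - 66704 = -66899$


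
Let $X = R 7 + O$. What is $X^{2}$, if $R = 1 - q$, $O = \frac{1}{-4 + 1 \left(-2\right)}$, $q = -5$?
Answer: $\frac{63001}{36} \approx 1750.0$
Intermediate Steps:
$O = - \frac{1}{6}$ ($O = \frac{1}{-4 - 2} = \frac{1}{-6} = - \frac{1}{6} \approx -0.16667$)
$R = 6$ ($R = 1 - -5 = 1 + 5 = 6$)
$X = \frac{251}{6}$ ($X = 6 \cdot 7 - \frac{1}{6} = 42 - \frac{1}{6} = \frac{251}{6} \approx 41.833$)
$X^{2} = \left(\frac{251}{6}\right)^{2} = \frac{63001}{36}$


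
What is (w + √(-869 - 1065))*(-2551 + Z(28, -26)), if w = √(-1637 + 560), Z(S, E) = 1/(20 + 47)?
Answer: 170916*I*(-√1077 - √1934)/67 ≈ -1.959e+5*I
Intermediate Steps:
Z(S, E) = 1/67
w = I*√1077 (w = √(-1077) = I*√1077 ≈ 32.818*I)
(w + √(-869 - 1065))*(-2551 + Z(28, -26)) = (I*√1077 + √(-869 - 1065))*(-2551 + 1/67) = (I*√1077 + √(-1934))*(-170916/67) = (I*√1077 + I*√1934)*(-170916/67) = -170916*I*√1077/67 - 170916*I*√1934/67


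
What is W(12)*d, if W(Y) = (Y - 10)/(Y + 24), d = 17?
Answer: 17/18 ≈ 0.94444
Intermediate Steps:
W(Y) = (-10 + Y)/(24 + Y)
W(12)*d = ((-10 + 12)/(24 + 12))*17 = (2/36)*17 = ((1/36)*2)*17 = (1/18)*17 = 17/18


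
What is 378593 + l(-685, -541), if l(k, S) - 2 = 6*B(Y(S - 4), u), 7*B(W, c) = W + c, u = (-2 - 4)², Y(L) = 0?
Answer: 2650381/7 ≈ 3.7863e+5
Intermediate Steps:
u = 36 (u = (-6)² = 36)
B(W, c) = W/7 + c/7 (B(W, c) = (W + c)/7 = W/7 + c/7)
l(k, S) = 230/7 (l(k, S) = 2 + 6*((⅐)*0 + (⅐)*36) = 2 + 6*(0 + 36/7) = 2 + 6*(36/7) = 2 + 216/7 = 230/7)
378593 + l(-685, -541) = 378593 + 230/7 = 2650381/7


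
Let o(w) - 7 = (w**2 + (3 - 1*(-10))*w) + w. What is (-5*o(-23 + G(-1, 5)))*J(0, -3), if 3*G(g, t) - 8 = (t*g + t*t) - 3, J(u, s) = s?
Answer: 755/3 ≈ 251.67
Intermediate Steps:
G(g, t) = 5/3 + t**2/3 + g*t/3 (G(g, t) = 8/3 + ((t*g + t*t) - 3)/3 = 8/3 + ((g*t + t**2) - 3)/3 = 8/3 + ((t**2 + g*t) - 3)/3 = 8/3 + (-3 + t**2 + g*t)/3 = 8/3 + (-1 + t**2/3 + g*t/3) = 5/3 + t**2/3 + g*t/3)
o(w) = 7 + w**2 + 14*w (o(w) = 7 + ((w**2 + (3 - 1*(-10))*w) + w) = 7 + ((w**2 + (3 + 10)*w) + w) = 7 + ((w**2 + 13*w) + w) = 7 + (w**2 + 14*w) = 7 + w**2 + 14*w)
(-5*o(-23 + G(-1, 5)))*J(0, -3) = -5*(7 + (-23 + (5/3 + (1/3)*5**2 + (1/3)*(-1)*5))**2 + 14*(-23 + (5/3 + (1/3)*5**2 + (1/3)*(-1)*5)))*(-3) = -5*(7 + (-23 + (5/3 + (1/3)*25 - 5/3))**2 + 14*(-23 + (5/3 + (1/3)*25 - 5/3)))*(-3) = -5*(7 + (-23 + (5/3 + 25/3 - 5/3))**2 + 14*(-23 + (5/3 + 25/3 - 5/3)))*(-3) = -5*(7 + (-23 + 25/3)**2 + 14*(-23 + 25/3))*(-3) = -5*(7 + (-44/3)**2 + 14*(-44/3))*(-3) = -5*(7 + 1936/9 - 616/3)*(-3) = -5*151/9*(-3) = -755/9*(-3) = 755/3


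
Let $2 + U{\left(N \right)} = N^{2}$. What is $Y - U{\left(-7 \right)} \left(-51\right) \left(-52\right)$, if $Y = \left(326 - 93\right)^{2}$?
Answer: $-70355$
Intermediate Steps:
$U{\left(N \right)} = -2 + N^{2}$
$Y = 54289$ ($Y = 233^{2} = 54289$)
$Y - U{\left(-7 \right)} \left(-51\right) \left(-52\right) = 54289 - \left(-2 + \left(-7\right)^{2}\right) \left(-51\right) \left(-52\right) = 54289 - \left(-2 + 49\right) \left(-51\right) \left(-52\right) = 54289 - 47 \left(-51\right) \left(-52\right) = 54289 - \left(-2397\right) \left(-52\right) = 54289 - 124644 = -70355$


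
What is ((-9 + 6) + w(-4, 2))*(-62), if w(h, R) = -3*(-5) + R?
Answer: -868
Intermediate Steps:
w(h, R) = 15 + R
((-9 + 6) + w(-4, 2))*(-62) = ((-9 + 6) + (15 + 2))*(-62) = (-3 + 17)*(-62) = 14*(-62) = -868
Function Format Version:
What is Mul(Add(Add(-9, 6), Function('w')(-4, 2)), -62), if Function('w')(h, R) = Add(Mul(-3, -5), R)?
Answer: -868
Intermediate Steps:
Function('w')(h, R) = Add(15, R)
Mul(Add(Add(-9, 6), Function('w')(-4, 2)), -62) = Mul(Add(Add(-9, 6), Add(15, 2)), -62) = Mul(Add(-3, 17), -62) = Mul(14, -62) = -868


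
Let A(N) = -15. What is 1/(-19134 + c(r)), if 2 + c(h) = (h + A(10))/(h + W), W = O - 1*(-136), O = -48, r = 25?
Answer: -113/2162358 ≈ -5.2258e-5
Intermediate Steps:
W = 88 (W = -48 - 1*(-136) = -48 + 136 = 88)
c(h) = -2 + (-15 + h)/(88 + h) (c(h) = -2 + (h - 15)/(h + 88) = -2 + (-15 + h)/(88 + h))
1/(-19134 + c(r)) = 1/(-19134 + (-191 - 1*25)/(88 + 25)) = 1/(-19134 + (-191 - 25)/113) = 1/(-19134 + (1/113)*(-216)) = 1/(-19134 - 216/113) = 1/(-2162358/113) = -113/2162358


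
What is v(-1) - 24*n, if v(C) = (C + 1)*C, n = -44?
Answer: 1056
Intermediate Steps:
v(C) = C*(1 + C) (v(C) = (1 + C)*C = C*(1 + C))
v(-1) - 24*n = -(1 - 1) - 24*(-44) = -1*0 + 1056 = 0 + 1056 = 1056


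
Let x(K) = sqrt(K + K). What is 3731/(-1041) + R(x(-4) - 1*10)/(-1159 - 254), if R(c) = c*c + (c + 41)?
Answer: -199998/54479 + 38*I*sqrt(2)/1413 ≈ -3.6711 + 0.038033*I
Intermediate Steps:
x(K) = sqrt(2)*sqrt(K) (x(K) = sqrt(2*K) = sqrt(2)*sqrt(K))
R(c) = 41 + c + c**2 (R(c) = c**2 + (41 + c) = 41 + c + c**2)
3731/(-1041) + R(x(-4) - 1*10)/(-1159 - 254) = 3731/(-1041) + (41 + (sqrt(2)*sqrt(-4) - 1*10) + (sqrt(2)*sqrt(-4) - 1*10)**2)/(-1159 - 254) = 3731*(-1/1041) + (41 + (sqrt(2)*(2*I) - 10) + (sqrt(2)*(2*I) - 10)**2)/(-1413) = -3731/1041 + (41 + (2*I*sqrt(2) - 10) + (2*I*sqrt(2) - 10)**2)*(-1/1413) = -3731/1041 + (41 + (-10 + 2*I*sqrt(2)) + (-10 + 2*I*sqrt(2))**2)*(-1/1413) = -3731/1041 + (31 + (-10 + 2*I*sqrt(2))**2 + 2*I*sqrt(2))*(-1/1413) = -3731/1041 + (-31/1413 - (-10 + 2*I*sqrt(2))**2/1413 - 2*I*sqrt(2)/1413) = -1768058/490311 - (-10 + 2*I*sqrt(2))**2/1413 - 2*I*sqrt(2)/1413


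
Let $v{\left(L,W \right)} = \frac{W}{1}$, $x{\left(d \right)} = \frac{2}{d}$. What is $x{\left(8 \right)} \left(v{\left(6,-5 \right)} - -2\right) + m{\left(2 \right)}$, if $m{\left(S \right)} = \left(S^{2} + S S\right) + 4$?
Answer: $\frac{45}{4} \approx 11.25$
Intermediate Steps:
$v{\left(L,W \right)} = W$ ($v{\left(L,W \right)} = W 1 = W$)
$m{\left(S \right)} = 4 + 2 S^{2}$ ($m{\left(S \right)} = \left(S^{2} + S^{2}\right) + 4 = 2 S^{2} + 4 = 4 + 2 S^{2}$)
$x{\left(8 \right)} \left(v{\left(6,-5 \right)} - -2\right) + m{\left(2 \right)} = \frac{2}{8} \left(-5 - -2\right) + \left(4 + 2 \cdot 2^{2}\right) = 2 \cdot \frac{1}{8} \left(-5 + 2\right) + \left(4 + 2 \cdot 4\right) = \frac{1}{4} \left(-3\right) + \left(4 + 8\right) = - \frac{3}{4} + 12 = \frac{45}{4}$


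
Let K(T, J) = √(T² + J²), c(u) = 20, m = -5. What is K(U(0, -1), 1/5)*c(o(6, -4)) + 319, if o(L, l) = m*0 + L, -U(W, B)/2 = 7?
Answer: 319 + 52*√29 ≈ 599.03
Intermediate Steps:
U(W, B) = -14 (U(W, B) = -2*7 = -14)
o(L, l) = L (o(L, l) = -5*0 + L = 0 + L = L)
K(T, J) = √(J² + T²)
K(U(0, -1), 1/5)*c(o(6, -4)) + 319 = √((1/5)² + (-14)²)*20 + 319 = √((⅕)² + 196)*20 + 319 = √(1/25 + 196)*20 + 319 = √(4901/25)*20 + 319 = (13*√29/5)*20 + 319 = 52*√29 + 319 = 319 + 52*√29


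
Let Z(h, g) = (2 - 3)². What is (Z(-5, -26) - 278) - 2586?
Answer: -2863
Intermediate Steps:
Z(h, g) = 1 (Z(h, g) = (-1)² = 1)
(Z(-5, -26) - 278) - 2586 = (1 - 278) - 2586 = -277 - 2586 = -2863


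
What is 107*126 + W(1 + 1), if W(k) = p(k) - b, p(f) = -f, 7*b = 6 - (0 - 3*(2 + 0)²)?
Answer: 94342/7 ≈ 13477.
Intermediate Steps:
b = 18/7 (b = (6 - (0 - 3*(2 + 0)²))/7 = (6 - (0 - 3*2²))/7 = (6 - (0 - 3*4))/7 = (6 - (0 - 12))/7 = (6 - 1*(-12))/7 = (6 + 12)/7 = (⅐)*18 = 18/7 ≈ 2.5714)
W(k) = -18/7 - k (W(k) = -k - 1*18/7 = -k - 18/7 = -18/7 - k)
107*126 + W(1 + 1) = 107*126 + (-18/7 - (1 + 1)) = 13482 + (-18/7 - 1*2) = 13482 + (-18/7 - 2) = 13482 - 32/7 = 94342/7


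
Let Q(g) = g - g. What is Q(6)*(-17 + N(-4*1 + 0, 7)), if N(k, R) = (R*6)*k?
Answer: 0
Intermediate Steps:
Q(g) = 0
N(k, R) = 6*R*k (N(k, R) = (6*R)*k = 6*R*k)
Q(6)*(-17 + N(-4*1 + 0, 7)) = 0*(-17 + 6*7*(-4*1 + 0)) = 0*(-17 + 6*7*(-4 + 0)) = 0*(-17 + 6*7*(-4)) = 0*(-17 - 168) = 0*(-185) = 0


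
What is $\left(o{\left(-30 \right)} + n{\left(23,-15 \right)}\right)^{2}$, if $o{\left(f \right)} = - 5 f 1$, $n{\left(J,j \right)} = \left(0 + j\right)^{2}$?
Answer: $140625$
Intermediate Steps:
$n{\left(J,j \right)} = j^{2}$
$o{\left(f \right)} = - 5 f$
$\left(o{\left(-30 \right)} + n{\left(23,-15 \right)}\right)^{2} = \left(\left(-5\right) \left(-30\right) + \left(-15\right)^{2}\right)^{2} = \left(150 + 225\right)^{2} = 375^{2} = 140625$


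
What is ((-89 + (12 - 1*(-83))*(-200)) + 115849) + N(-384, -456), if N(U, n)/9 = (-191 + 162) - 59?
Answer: 95968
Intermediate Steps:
N(U, n) = -792 (N(U, n) = 9*((-191 + 162) - 59) = 9*(-29 - 59) = 9*(-88) = -792)
((-89 + (12 - 1*(-83))*(-200)) + 115849) + N(-384, -456) = ((-89 + (12 - 1*(-83))*(-200)) + 115849) - 792 = ((-89 + (12 + 83)*(-200)) + 115849) - 792 = ((-89 + 95*(-200)) + 115849) - 792 = ((-89 - 19000) + 115849) - 792 = (-19089 + 115849) - 792 = 96760 - 792 = 95968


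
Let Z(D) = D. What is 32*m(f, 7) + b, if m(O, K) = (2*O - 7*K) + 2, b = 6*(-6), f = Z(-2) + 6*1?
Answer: -1284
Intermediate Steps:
f = 4 (f = -2 + 6*1 = -2 + 6 = 4)
b = -36
m(O, K) = 2 - 7*K + 2*O (m(O, K) = (-7*K + 2*O) + 2 = 2 - 7*K + 2*O)
32*m(f, 7) + b = 32*(2 - 7*7 + 2*4) - 36 = 32*(2 - 49 + 8) - 36 = 32*(-39) - 36 = -1248 - 36 = -1284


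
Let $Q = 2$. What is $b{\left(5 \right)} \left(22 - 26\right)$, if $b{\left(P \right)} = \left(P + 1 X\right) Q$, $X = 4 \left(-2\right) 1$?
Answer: $24$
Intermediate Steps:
$X = -8$ ($X = \left(-8\right) 1 = -8$)
$b{\left(P \right)} = -16 + 2 P$ ($b{\left(P \right)} = \left(P + 1 \left(-8\right)\right) 2 = \left(P - 8\right) 2 = \left(-8 + P\right) 2 = -16 + 2 P$)
$b{\left(5 \right)} \left(22 - 26\right) = \left(-16 + 2 \cdot 5\right) \left(22 - 26\right) = \left(-16 + 10\right) \left(-4\right) = \left(-6\right) \left(-4\right) = 24$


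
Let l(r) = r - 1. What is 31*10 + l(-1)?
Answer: 308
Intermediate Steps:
l(r) = -1 + r
31*10 + l(-1) = 31*10 + (-1 - 1) = 310 - 2 = 308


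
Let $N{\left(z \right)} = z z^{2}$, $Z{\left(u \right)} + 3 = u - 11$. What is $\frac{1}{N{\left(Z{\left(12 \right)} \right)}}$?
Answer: $- \frac{1}{8} \approx -0.125$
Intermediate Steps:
$Z{\left(u \right)} = -14 + u$ ($Z{\left(u \right)} = -3 + \left(u - 11\right) = -3 + \left(-11 + u\right) = -14 + u$)
$N{\left(z \right)} = z^{3}$
$\frac{1}{N{\left(Z{\left(12 \right)} \right)}} = \frac{1}{\left(-14 + 12\right)^{3}} = \frac{1}{\left(-2\right)^{3}} = \frac{1}{-8} = - \frac{1}{8}$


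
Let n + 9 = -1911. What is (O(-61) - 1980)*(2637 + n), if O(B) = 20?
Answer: -1405320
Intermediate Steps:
n = -1920 (n = -9 - 1911 = -1920)
(O(-61) - 1980)*(2637 + n) = (20 - 1980)*(2637 - 1920) = -1960*717 = -1405320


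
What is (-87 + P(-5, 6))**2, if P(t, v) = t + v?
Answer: 7396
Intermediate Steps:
(-87 + P(-5, 6))**2 = (-87 + (-5 + 6))**2 = (-87 + 1)**2 = (-86)**2 = 7396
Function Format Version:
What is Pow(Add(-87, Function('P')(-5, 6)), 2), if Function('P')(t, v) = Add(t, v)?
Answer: 7396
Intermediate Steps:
Pow(Add(-87, Function('P')(-5, 6)), 2) = Pow(Add(-87, Add(-5, 6)), 2) = Pow(Add(-87, 1), 2) = Pow(-86, 2) = 7396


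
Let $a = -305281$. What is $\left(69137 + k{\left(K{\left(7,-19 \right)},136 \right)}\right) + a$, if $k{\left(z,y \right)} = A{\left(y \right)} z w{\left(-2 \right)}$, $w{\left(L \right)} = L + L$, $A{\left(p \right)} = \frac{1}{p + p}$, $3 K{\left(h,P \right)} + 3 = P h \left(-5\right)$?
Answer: $- \frac{24087019}{102} \approx -2.3615 \cdot 10^{5}$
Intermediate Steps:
$K{\left(h,P \right)} = -1 - \frac{5 P h}{3}$ ($K{\left(h,P \right)} = -1 + \frac{P h \left(-5\right)}{3} = -1 + \frac{\left(-5\right) P h}{3} = -1 - \frac{5 P h}{3}$)
$A{\left(p \right)} = \frac{1}{2 p}$
$w{\left(L \right)} = 2 L$
$k{\left(z,y \right)} = - \frac{2 z}{y}$ ($k{\left(z,y \right)} = \frac{1}{2 y} z 2 \left(-2\right) = \frac{z}{2 y} \left(-4\right) = - \frac{2 z}{y}$)
$\left(69137 + k{\left(K{\left(7,-19 \right)},136 \right)}\right) + a = \left(69137 - \frac{2 \left(-1 - \left(- \frac{95}{3}\right) 7\right)}{136}\right) - 305281 = \left(69137 - 2 \left(-1 + \frac{665}{3}\right) \frac{1}{136}\right) - 305281 = \left(69137 - \frac{1324}{3} \cdot \frac{1}{136}\right) - 305281 = \left(69137 - \frac{331}{102}\right) - 305281 = \frac{7051643}{102} - 305281 = - \frac{24087019}{102}$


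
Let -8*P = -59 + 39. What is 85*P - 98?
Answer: 229/2 ≈ 114.50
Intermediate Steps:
P = 5/2 (P = -(-59 + 39)/8 = -⅛*(-20) = 5/2 ≈ 2.5000)
85*P - 98 = 85*(5/2) - 98 = 425/2 - 98 = 229/2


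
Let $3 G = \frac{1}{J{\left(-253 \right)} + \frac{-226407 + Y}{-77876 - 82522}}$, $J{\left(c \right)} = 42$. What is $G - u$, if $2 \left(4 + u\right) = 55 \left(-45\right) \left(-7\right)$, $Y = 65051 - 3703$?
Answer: $- \frac{119517930743}{13803550} \approx -8658.5$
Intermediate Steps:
$Y = 61348$ ($Y = 65051 - 3703 = 61348$)
$G = \frac{53466}{6901775}$ ($G = \frac{1}{3 \left(42 + \frac{-226407 + 61348}{-77876 - 82522}\right)} = \frac{1}{3 \left(42 - \frac{165059}{-160398}\right)} = \frac{1}{3 \left(42 - - \frac{165059}{160398}\right)} = \frac{1}{3 \left(42 + \frac{165059}{160398}\right)} = \frac{1}{3 \cdot \frac{6901775}{160398}} = \frac{1}{3} \cdot \frac{160398}{6901775} = \frac{53466}{6901775} \approx 0.0077467$)
$u = \frac{17317}{2}$ ($u = -4 + \frac{55 \left(-45\right) \left(-7\right)}{2} = -4 + \frac{\left(-2475\right) \left(-7\right)}{2} = -4 + \frac{1}{2} \cdot 17325 = -4 + \frac{17325}{2} = \frac{17317}{2} \approx 8658.5$)
$G - u = \frac{53466}{6901775} - \frac{17317}{2} = - \frac{119517930743}{13803550}$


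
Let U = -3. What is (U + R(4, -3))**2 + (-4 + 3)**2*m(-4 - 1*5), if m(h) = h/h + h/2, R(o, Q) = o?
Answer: -5/2 ≈ -2.5000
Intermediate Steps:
m(h) = 1 + h/2 (m(h) = 1 + h*(1/2) = 1 + h/2)
(U + R(4, -3))**2 + (-4 + 3)**2*m(-4 - 1*5) = (-3 + 4)**2 + (-4 + 3)**2*(1 + (-4 - 1*5)/2) = 1**2 + (-1)**2*(1 + (-4 - 5)/2) = 1 + 1*(1 + (1/2)*(-9)) = 1 + 1*(1 - 9/2) = 1 + 1*(-7/2) = 1 - 7/2 = -5/2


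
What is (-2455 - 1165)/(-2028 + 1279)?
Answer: 3620/749 ≈ 4.8331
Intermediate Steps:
(-2455 - 1165)/(-2028 + 1279) = -3620/(-749) = -3620*(-1/749) = 3620/749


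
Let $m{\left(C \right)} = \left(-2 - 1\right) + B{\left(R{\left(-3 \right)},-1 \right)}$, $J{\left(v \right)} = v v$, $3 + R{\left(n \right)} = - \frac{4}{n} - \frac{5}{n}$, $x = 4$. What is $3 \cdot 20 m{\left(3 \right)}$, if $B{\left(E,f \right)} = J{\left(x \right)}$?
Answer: $780$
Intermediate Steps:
$R{\left(n \right)} = -3 - \frac{9}{n}$
$J{\left(v \right)} = v^{2}$
$B{\left(E,f \right)} = 16$ ($B{\left(E,f \right)} = 4^{2} = 16$)
$m{\left(C \right)} = 13$ ($m{\left(C \right)} = \left(-2 - 1\right) + 16 = -3 + 16 = 13$)
$3 \cdot 20 m{\left(3 \right)} = 3 \cdot 20 \cdot 13 = 60 \cdot 13 = 780$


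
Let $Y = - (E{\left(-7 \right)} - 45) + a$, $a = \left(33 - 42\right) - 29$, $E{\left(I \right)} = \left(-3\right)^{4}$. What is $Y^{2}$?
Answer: $5476$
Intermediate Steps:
$E{\left(I \right)} = 81$
$a = -38$ ($a = -9 - 29 = -38$)
$Y = -74$ ($Y = - (81 - 45) - 38 = \left(-1\right) 36 - 38 = -36 - 38 = -74$)
$Y^{2} = \left(-74\right)^{2} = 5476$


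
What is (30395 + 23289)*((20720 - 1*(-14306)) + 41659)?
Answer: 4116757540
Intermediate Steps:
(30395 + 23289)*((20720 - 1*(-14306)) + 41659) = 53684*((20720 + 14306) + 41659) = 53684*(35026 + 41659) = 53684*76685 = 4116757540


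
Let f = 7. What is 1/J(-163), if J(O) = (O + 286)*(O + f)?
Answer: -1/19188 ≈ -5.2116e-5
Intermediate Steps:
J(O) = (7 + O)*(286 + O) (J(O) = (O + 286)*(O + 7) = (286 + O)*(7 + O) = (7 + O)*(286 + O))
1/J(-163) = 1/(2002 + (-163)**2 + 293*(-163)) = 1/(2002 + 26569 - 47759) = 1/(-19188) = -1/19188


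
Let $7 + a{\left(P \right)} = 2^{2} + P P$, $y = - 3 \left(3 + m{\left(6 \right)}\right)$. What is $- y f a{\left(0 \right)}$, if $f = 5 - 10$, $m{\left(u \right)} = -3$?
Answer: $0$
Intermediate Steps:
$y = 0$ ($y = - 3 \left(3 - 3\right) = \left(-3\right) 0 = 0$)
$f = -5$ ($f = 5 - 10 = -5$)
$a{\left(P \right)} = -3 + P^{2}$ ($a{\left(P \right)} = -7 + \left(2^{2} + P P\right) = -7 + \left(4 + P^{2}\right) = -3 + P^{2}$)
$- y f a{\left(0 \right)} = \left(-1\right) 0 \left(-5\right) \left(-3 + 0^{2}\right) = 0 \left(-5\right) \left(-3 + 0\right) = 0 \left(-3\right) = 0$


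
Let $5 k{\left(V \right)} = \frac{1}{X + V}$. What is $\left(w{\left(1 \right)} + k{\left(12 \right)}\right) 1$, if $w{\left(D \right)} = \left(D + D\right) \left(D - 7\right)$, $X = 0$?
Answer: $- \frac{719}{60} \approx -11.983$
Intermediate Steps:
$k{\left(V \right)} = \frac{1}{5 V}$ ($k{\left(V \right)} = \frac{1}{5 \left(0 + V\right)} = \frac{1}{5 V}$)
$w{\left(D \right)} = 2 D \left(-7 + D\right)$
$\left(w{\left(1 \right)} + k{\left(12 \right)}\right) 1 = \left(2 \cdot 1 \left(-7 + 1\right) + \frac{1}{5 \cdot 12}\right) 1 = \left(2 \cdot 1 \left(-6\right) + \frac{1}{5} \cdot \frac{1}{12}\right) 1 = \left(-12 + \frac{1}{60}\right) 1 = \left(- \frac{719}{60}\right) 1 = - \frac{719}{60}$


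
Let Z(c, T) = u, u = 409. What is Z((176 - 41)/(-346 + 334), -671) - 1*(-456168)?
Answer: 456577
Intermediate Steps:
Z(c, T) = 409
Z((176 - 41)/(-346 + 334), -671) - 1*(-456168) = 409 - 1*(-456168) = 409 + 456168 = 456577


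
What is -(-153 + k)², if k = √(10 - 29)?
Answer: -23390 + 306*I*√19 ≈ -23390.0 + 1333.8*I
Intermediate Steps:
k = I*√19 (k = √(-19) = I*√19 ≈ 4.3589*I)
-(-153 + k)² = -(-153 + I*√19)²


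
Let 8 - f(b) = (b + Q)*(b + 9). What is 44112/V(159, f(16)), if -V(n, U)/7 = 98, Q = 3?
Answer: -22056/343 ≈ -64.303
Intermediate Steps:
f(b) = 8 - (3 + b)*(9 + b) (f(b) = 8 - (b + 3)*(b + 9) = 8 - (3 + b)*(9 + b))
V(n, U) = -686 (V(n, U) = -7*98 = -686)
44112/V(159, f(16)) = 44112/(-686) = 44112*(-1/686) = -22056/343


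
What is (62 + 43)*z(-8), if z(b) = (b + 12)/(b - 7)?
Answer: -28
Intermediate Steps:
z(b) = (12 + b)/(-7 + b)
(62 + 43)*z(-8) = (62 + 43)*((12 - 8)/(-7 - 8)) = 105*(4/(-15)) = 105*(-1/15*4) = 105*(-4/15) = -28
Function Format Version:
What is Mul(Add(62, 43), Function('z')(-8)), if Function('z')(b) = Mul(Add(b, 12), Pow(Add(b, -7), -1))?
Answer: -28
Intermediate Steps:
Function('z')(b) = Mul(Pow(Add(-7, b), -1), Add(12, b)) (Function('z')(b) = Mul(Add(12, b), Pow(Add(-7, b), -1)) = Mul(Pow(Add(-7, b), -1), Add(12, b)))
Mul(Add(62, 43), Function('z')(-8)) = Mul(Add(62, 43), Mul(Pow(Add(-7, -8), -1), Add(12, -8))) = Mul(105, Mul(Pow(-15, -1), 4)) = Mul(105, Mul(Rational(-1, 15), 4)) = Mul(105, Rational(-4, 15)) = -28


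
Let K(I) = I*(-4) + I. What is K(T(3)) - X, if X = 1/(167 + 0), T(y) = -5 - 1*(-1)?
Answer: 2003/167 ≈ 11.994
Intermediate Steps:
T(y) = -4 (T(y) = -5 + 1 = -4)
K(I) = -3*I (K(I) = -4*I + I = -3*I)
X = 1/167 ≈ 0.0059880
K(T(3)) - X = -3*(-4) - 1*1/167 = 12 - 1/167 = 2003/167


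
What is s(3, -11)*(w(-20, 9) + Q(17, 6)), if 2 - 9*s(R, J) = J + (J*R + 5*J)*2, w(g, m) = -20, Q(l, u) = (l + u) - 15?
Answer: -252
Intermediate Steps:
Q(l, u) = -15 + l + u
s(R, J) = 2/9 - 11*J/9 - 2*J*R/9 (s(R, J) = 2/9 - (J + (J*R + 5*J)*2)/9 = 2/9 - (J + (5*J + J*R)*2)/9 = 2/9 - (J + (10*J + 2*J*R))/9 = 2/9 - (11*J + 2*J*R)/9 = 2/9 + (-11*J/9 - 2*J*R/9) = 2/9 - 11*J/9 - 2*J*R/9)
s(3, -11)*(w(-20, 9) + Q(17, 6)) = (2/9 - 11/9*(-11) - 2/9*(-11)*3)*(-20 + (-15 + 17 + 6)) = (2/9 + 121/9 + 22/3)*(-20 + 8) = 21*(-12) = -252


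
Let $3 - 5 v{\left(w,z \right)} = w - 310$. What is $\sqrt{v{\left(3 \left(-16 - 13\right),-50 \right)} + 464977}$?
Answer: $3 \sqrt{51673} \approx 681.95$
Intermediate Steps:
$v{\left(w,z \right)} = \frac{313}{5} - \frac{w}{5}$ ($v{\left(w,z \right)} = \frac{3}{5} - \frac{w - 310}{5} = \frac{3}{5} - \frac{-310 + w}{5} = \frac{3}{5} - \left(-62 + \frac{w}{5}\right) = \frac{313}{5} - \frac{w}{5}$)
$\sqrt{v{\left(3 \left(-16 - 13\right),-50 \right)} + 464977} = \sqrt{\left(\frac{313}{5} - \frac{3 \left(-16 - 13\right)}{5}\right) + 464977} = \sqrt{\left(\frac{313}{5} - \frac{3 \left(-29\right)}{5}\right) + 464977} = \sqrt{\left(\frac{313}{5} - - \frac{87}{5}\right) + 464977} = \sqrt{\left(\frac{313}{5} + \frac{87}{5}\right) + 464977} = \sqrt{80 + 464977} = \sqrt{465057} = 3 \sqrt{51673}$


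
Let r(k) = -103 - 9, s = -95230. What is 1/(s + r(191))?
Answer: -1/95342 ≈ -1.0489e-5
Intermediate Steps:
r(k) = -112
1/(s + r(191)) = 1/(-95230 - 112) = 1/(-95342) = -1/95342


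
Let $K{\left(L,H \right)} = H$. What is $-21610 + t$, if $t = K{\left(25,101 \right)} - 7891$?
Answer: $-29400$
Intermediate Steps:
$t = -7790$ ($t = 101 - 7891 = -7790$)
$-21610 + t = -21610 - 7790 = -29400$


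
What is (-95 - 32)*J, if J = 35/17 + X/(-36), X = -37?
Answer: -239903/612 ≈ -392.00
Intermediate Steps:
J = 1889/612 (J = 35/17 - 37/(-36) = 35*(1/17) - 37*(-1/36) = 35/17 + 37/36 = 1889/612 ≈ 3.0866)
(-95 - 32)*J = (-95 - 32)*(1889/612) = -127*1889/612 = -239903/612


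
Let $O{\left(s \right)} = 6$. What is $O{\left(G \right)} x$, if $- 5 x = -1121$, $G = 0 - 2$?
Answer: $\frac{6726}{5} \approx 1345.2$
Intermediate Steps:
$G = -2$
$x = \frac{1121}{5}$ ($x = \left(- \frac{1}{5}\right) \left(-1121\right) = \frac{1121}{5} \approx 224.2$)
$O{\left(G \right)} x = 6 \cdot \frac{1121}{5} = \frac{6726}{5}$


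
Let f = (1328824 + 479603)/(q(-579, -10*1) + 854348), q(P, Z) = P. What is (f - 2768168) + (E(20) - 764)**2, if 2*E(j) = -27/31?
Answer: -7167001115966435/3281888036 ≈ -2.1838e+6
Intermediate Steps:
E(j) = -27/62 (E(j) = (-27/31)/2 = (-27*1/31)/2 = (1/2)*(-27/31) = -27/62)
f = 1808427/853769 (f = (1328824 + 479603)/(-579 + 854348) = 1808427/853769 ≈ 2.1182)
(f - 2768168) + (E(20) - 764)**2 = (1808427/853769 - 2768168) + (-27/62 - 764)**2 = -2363374216765/853769 + (-47395/62)**2 = -2363374216765/853769 + 2246286025/3844 = -7167001115966435/3281888036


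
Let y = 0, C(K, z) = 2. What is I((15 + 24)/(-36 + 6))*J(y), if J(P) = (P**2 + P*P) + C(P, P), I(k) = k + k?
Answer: -26/5 ≈ -5.2000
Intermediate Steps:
I(k) = 2*k
J(P) = 2 + 2*P**2 (J(P) = (P**2 + P*P) + 2 = (P**2 + P**2) + 2 = 2*P**2 + 2 = 2 + 2*P**2)
I((15 + 24)/(-36 + 6))*J(y) = (2*((15 + 24)/(-36 + 6)))*(2 + 2*0**2) = (2*(39/(-30)))*(2 + 2*0) = (2*(39*(-1/30)))*(2 + 0) = (2*(-13/10))*2 = -13/5*2 = -26/5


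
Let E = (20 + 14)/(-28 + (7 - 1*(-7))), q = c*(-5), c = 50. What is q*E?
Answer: 4250/7 ≈ 607.14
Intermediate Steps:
q = -250 (q = 50*(-5) = -250)
E = -17/7 (E = 34/(-28 + (7 + 7)) = 34/(-28 + 14) = 34/(-14) = 34*(-1/14) = -17/7 ≈ -2.4286)
q*E = -250*(-17/7) = 4250/7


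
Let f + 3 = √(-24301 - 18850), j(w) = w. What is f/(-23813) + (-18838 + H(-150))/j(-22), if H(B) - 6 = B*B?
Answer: -43673009/261943 - I*√43151/23813 ≈ -166.73 - 0.0087233*I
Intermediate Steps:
H(B) = 6 + B² (H(B) = 6 + B*B = 6 + B²)
f = -3 + I*√43151 (f = -3 + √(-24301 - 18850) = -3 + √(-43151) = -3 + I*√43151 ≈ -3.0 + 207.73*I)
f/(-23813) + (-18838 + H(-150))/j(-22) = (-3 + I*√43151)/(-23813) + (-18838 + (6 + (-150)²))/(-22) = (-3 + I*√43151)*(-1/23813) + (-18838 + (6 + 22500))*(-1/22) = (3/23813 - I*√43151/23813) + (-18838 + 22506)*(-1/22) = (3/23813 - I*√43151/23813) + 3668*(-1/22) = (3/23813 - I*√43151/23813) - 1834/11 = -43673009/261943 - I*√43151/23813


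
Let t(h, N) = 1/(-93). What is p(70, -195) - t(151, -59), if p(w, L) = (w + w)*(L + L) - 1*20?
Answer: -5079659/93 ≈ -54620.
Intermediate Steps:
t(h, N) = -1/93
p(w, L) = -20 + 4*L*w (p(w, L) = (2*w)*(2*L) - 20 = 4*L*w - 20 = -20 + 4*L*w)
p(70, -195) - t(151, -59) = (-20 + 4*(-195)*70) - 1*(-1/93) = (-20 - 54600) + 1/93 = -54620 + 1/93 = -5079659/93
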